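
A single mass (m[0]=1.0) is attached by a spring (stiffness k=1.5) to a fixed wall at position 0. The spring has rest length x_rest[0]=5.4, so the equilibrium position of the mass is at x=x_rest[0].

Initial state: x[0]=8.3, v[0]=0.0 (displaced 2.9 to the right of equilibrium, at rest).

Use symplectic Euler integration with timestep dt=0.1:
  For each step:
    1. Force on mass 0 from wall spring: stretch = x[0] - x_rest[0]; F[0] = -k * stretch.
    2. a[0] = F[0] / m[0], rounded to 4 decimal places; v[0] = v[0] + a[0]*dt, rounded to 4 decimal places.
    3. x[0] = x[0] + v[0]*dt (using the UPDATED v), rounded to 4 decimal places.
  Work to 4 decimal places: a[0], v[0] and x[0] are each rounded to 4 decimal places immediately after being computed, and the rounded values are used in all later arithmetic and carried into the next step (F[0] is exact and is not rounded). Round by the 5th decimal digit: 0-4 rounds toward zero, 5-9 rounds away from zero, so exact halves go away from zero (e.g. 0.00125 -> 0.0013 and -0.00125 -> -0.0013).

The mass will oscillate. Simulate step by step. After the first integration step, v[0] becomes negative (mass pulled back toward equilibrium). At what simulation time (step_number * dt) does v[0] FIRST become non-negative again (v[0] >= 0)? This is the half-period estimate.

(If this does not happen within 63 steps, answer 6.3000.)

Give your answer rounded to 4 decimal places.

Answer: 2.6000

Derivation:
Step 0: x=[8.3000] v=[0.0000]
Step 1: x=[8.2565] v=[-0.4350]
Step 2: x=[8.1702] v=[-0.8635]
Step 3: x=[8.0423] v=[-1.2790]
Step 4: x=[7.8748] v=[-1.6754]
Step 5: x=[7.6701] v=[-2.0466]
Step 6: x=[7.4314] v=[-2.3871]
Step 7: x=[7.1622] v=[-2.6918]
Step 8: x=[6.8666] v=[-2.9561]
Step 9: x=[6.5490] v=[-3.1761]
Step 10: x=[6.2142] v=[-3.3485]
Step 11: x=[5.8671] v=[-3.4706]
Step 12: x=[5.5130] v=[-3.5407]
Step 13: x=[5.1572] v=[-3.5577]
Step 14: x=[4.8051] v=[-3.5213]
Step 15: x=[4.4619] v=[-3.4321]
Step 16: x=[4.1328] v=[-3.2914]
Step 17: x=[3.8227] v=[-3.1013]
Step 18: x=[3.5362] v=[-2.8647]
Step 19: x=[3.2777] v=[-2.5851]
Step 20: x=[3.0510] v=[-2.2668]
Step 21: x=[2.8596] v=[-1.9145]
Step 22: x=[2.7063] v=[-1.5334]
Step 23: x=[2.5934] v=[-1.1293]
Step 24: x=[2.5226] v=[-0.7083]
Step 25: x=[2.4949] v=[-0.2767]
Step 26: x=[2.5108] v=[0.1591]
First v>=0 after going negative at step 26, time=2.6000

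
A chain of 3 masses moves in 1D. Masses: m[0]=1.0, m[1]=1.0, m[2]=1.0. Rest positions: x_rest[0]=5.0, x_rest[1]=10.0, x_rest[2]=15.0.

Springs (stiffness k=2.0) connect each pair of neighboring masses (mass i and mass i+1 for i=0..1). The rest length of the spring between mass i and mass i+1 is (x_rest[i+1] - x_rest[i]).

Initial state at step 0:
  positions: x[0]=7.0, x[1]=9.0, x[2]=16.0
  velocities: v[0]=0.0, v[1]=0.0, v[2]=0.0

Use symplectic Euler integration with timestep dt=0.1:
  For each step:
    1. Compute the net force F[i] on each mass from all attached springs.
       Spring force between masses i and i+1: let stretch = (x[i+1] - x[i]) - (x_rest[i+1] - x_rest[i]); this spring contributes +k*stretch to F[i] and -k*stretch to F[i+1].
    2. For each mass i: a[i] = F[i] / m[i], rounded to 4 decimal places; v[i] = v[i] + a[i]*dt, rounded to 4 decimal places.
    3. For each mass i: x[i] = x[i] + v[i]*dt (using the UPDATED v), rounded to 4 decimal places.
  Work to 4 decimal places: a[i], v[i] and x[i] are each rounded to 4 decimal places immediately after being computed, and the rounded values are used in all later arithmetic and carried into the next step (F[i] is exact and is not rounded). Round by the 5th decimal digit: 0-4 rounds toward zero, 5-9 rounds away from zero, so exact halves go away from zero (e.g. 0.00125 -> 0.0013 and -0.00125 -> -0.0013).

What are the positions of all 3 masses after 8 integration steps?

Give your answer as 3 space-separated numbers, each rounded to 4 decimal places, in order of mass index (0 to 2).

Answer: 5.4322 11.4960 15.0718

Derivation:
Step 0: x=[7.0000 9.0000 16.0000] v=[0.0000 0.0000 0.0000]
Step 1: x=[6.9400 9.1000 15.9600] v=[-0.6000 1.0000 -0.4000]
Step 2: x=[6.8232 9.2940 15.8828] v=[-1.1680 1.9400 -0.7720]
Step 3: x=[6.6558 9.5704 15.7738] v=[-1.6738 2.7636 -1.0898]
Step 4: x=[6.4467 9.9125 15.6408] v=[-2.0909 3.4214 -1.3305]
Step 5: x=[6.2069 10.2999 15.4932] v=[-2.3977 3.8739 -1.4762]
Step 6: x=[5.9490 10.7093 15.3417] v=[-2.5791 4.0940 -1.5149]
Step 7: x=[5.6863 11.1161 15.1976] v=[-2.6270 4.0684 -1.4414]
Step 8: x=[5.4322 11.4960 15.0718] v=[-2.5410 3.7987 -1.2577]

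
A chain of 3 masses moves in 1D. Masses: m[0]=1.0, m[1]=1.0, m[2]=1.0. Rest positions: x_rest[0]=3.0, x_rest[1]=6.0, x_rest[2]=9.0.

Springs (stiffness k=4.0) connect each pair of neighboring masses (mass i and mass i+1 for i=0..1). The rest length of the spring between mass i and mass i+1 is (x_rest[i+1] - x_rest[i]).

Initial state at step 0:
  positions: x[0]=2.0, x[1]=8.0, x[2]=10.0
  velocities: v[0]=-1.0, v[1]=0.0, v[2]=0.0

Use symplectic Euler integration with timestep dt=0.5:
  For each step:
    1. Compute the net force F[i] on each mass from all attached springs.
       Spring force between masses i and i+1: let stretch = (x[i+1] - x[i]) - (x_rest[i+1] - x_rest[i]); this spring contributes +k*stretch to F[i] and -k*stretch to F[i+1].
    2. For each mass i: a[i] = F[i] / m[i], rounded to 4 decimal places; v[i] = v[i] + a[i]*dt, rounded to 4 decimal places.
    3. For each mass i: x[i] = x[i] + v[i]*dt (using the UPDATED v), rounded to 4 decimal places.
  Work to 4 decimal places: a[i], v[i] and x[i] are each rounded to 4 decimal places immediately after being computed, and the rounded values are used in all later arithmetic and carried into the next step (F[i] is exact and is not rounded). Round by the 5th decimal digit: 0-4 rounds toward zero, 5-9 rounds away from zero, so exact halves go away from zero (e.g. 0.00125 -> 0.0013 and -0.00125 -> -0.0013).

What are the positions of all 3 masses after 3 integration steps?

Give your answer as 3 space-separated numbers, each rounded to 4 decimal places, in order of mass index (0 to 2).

Answer: 3.5000 7.5000 7.5000

Derivation:
Step 0: x=[2.0000 8.0000 10.0000] v=[-1.0000 0.0000 0.0000]
Step 1: x=[4.5000 4.0000 11.0000] v=[5.0000 -8.0000 2.0000]
Step 2: x=[3.5000 7.5000 8.0000] v=[-2.0000 7.0000 -6.0000]
Step 3: x=[3.5000 7.5000 7.5000] v=[0.0000 0.0000 -1.0000]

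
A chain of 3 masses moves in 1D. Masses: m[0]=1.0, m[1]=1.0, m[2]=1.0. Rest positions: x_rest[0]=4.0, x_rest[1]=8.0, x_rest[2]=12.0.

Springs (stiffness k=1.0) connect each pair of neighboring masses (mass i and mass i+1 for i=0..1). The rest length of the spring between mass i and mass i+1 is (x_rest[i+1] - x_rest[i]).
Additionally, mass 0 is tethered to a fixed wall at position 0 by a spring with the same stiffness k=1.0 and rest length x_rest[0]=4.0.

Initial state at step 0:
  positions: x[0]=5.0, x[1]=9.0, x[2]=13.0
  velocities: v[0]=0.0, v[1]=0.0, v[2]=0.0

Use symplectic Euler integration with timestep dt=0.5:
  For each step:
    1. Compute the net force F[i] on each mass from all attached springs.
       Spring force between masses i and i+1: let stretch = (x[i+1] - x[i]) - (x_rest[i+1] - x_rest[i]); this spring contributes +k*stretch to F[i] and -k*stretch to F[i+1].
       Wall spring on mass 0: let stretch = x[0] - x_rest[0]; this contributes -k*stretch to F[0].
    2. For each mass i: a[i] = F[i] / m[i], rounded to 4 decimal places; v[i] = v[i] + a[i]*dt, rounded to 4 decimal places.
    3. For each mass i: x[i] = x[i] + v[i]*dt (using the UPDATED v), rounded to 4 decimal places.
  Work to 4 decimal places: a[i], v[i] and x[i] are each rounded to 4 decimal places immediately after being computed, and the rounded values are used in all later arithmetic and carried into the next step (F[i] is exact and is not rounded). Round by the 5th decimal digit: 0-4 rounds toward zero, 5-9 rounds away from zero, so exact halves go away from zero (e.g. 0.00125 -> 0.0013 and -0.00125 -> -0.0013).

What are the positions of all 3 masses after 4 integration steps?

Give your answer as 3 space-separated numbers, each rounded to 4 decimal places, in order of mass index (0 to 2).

Answer: 3.8828 8.4453 12.9102

Derivation:
Step 0: x=[5.0000 9.0000 13.0000] v=[0.0000 0.0000 0.0000]
Step 1: x=[4.7500 9.0000 13.0000] v=[-0.5000 0.0000 0.0000]
Step 2: x=[4.3750 8.9375 13.0000] v=[-0.7500 -0.1250 0.0000]
Step 3: x=[4.0469 8.7500 12.9844] v=[-0.6563 -0.3750 -0.0313]
Step 4: x=[3.8828 8.4453 12.9102] v=[-0.3282 -0.6094 -0.1485]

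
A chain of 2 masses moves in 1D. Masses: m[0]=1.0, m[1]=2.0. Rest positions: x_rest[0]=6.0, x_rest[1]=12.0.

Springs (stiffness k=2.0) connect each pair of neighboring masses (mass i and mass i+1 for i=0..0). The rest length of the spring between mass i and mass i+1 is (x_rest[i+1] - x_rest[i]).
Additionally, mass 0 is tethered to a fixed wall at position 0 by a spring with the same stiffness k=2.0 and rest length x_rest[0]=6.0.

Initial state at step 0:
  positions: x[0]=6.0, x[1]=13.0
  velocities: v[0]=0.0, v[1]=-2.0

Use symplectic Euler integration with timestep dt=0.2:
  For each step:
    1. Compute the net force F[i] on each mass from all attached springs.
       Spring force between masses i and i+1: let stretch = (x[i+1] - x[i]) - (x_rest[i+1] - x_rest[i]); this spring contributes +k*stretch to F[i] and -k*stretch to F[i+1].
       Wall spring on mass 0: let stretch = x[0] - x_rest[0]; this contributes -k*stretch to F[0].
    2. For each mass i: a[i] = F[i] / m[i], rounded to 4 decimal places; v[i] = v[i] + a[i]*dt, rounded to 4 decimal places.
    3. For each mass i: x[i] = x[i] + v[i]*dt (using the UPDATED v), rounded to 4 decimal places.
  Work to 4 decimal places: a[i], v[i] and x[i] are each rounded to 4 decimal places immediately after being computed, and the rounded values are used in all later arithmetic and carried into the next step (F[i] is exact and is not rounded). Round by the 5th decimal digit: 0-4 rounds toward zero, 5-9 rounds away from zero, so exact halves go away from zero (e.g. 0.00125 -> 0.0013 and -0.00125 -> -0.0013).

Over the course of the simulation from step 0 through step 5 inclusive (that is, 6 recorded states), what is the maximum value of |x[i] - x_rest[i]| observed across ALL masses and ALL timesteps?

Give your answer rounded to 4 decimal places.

Answer: 1.1717

Derivation:
Step 0: x=[6.0000 13.0000] v=[0.0000 -2.0000]
Step 1: x=[6.0800 12.5600] v=[0.4000 -2.2000]
Step 2: x=[6.1920 12.1008] v=[0.5600 -2.2960]
Step 3: x=[6.2813 11.6452] v=[0.4467 -2.2778]
Step 4: x=[6.2972 11.2151] v=[0.0797 -2.1506]
Step 5: x=[6.2028 10.8283] v=[-0.4720 -1.9342]
Max displacement = 1.1717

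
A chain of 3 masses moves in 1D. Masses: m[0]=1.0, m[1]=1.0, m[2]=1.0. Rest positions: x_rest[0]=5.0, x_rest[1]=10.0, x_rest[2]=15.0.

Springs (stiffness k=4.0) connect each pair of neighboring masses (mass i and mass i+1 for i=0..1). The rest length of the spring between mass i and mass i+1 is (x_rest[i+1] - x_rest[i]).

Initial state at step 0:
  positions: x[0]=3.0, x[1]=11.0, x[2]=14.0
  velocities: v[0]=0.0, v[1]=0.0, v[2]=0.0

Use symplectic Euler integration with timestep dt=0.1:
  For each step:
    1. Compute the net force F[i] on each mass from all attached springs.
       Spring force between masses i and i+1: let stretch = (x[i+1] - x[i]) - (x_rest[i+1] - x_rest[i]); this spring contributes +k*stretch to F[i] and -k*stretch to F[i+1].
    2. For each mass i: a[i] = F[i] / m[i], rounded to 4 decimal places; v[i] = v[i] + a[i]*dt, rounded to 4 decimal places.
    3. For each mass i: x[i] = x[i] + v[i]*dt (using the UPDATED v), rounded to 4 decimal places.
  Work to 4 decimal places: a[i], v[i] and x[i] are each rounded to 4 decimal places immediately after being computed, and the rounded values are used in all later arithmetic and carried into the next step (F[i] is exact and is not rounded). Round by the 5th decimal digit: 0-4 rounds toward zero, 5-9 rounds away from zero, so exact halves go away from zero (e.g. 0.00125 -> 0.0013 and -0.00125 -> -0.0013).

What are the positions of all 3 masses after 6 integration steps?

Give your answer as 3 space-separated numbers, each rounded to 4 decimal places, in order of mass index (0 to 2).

Step 0: x=[3.0000 11.0000 14.0000] v=[0.0000 0.0000 0.0000]
Step 1: x=[3.1200 10.8000 14.0800] v=[1.2000 -2.0000 0.8000]
Step 2: x=[3.3472 10.4240 14.2288] v=[2.2720 -3.7600 1.4880]
Step 3: x=[3.6575 9.9171 14.4254] v=[3.1027 -5.0688 1.9661]
Step 4: x=[4.0182 9.3402 14.6417] v=[3.6065 -5.7693 2.1628]
Step 5: x=[4.3917 8.7625 14.8459] v=[3.7353 -5.7775 2.0422]
Step 6: x=[4.7401 8.2533 15.0068] v=[3.4836 -5.0925 1.6088]

Answer: 4.7401 8.2533 15.0068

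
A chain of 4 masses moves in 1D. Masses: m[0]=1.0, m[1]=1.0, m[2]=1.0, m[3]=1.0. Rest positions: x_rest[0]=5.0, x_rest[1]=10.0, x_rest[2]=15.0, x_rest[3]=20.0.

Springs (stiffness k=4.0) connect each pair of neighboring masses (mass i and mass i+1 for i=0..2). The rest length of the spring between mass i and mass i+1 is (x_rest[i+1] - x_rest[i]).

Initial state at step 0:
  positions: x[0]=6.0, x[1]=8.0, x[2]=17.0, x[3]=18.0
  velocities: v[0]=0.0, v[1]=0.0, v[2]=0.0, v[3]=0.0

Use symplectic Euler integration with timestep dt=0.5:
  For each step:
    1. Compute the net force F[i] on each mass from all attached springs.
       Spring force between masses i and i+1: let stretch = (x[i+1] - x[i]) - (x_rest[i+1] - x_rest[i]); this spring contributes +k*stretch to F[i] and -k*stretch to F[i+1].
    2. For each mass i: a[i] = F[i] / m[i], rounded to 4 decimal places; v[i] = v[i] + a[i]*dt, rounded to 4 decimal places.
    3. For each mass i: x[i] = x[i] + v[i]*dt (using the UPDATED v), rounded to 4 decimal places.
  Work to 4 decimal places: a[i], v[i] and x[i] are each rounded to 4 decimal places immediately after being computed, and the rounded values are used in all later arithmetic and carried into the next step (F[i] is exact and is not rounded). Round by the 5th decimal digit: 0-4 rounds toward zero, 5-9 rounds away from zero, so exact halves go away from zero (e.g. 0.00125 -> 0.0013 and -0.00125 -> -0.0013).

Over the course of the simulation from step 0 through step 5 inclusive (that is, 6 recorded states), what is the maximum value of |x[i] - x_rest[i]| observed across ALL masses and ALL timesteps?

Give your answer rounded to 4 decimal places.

Step 0: x=[6.0000 8.0000 17.0000 18.0000] v=[0.0000 0.0000 0.0000 0.0000]
Step 1: x=[3.0000 15.0000 9.0000 22.0000] v=[-6.0000 14.0000 -16.0000 8.0000]
Step 2: x=[7.0000 4.0000 20.0000 18.0000] v=[8.0000 -22.0000 22.0000 -8.0000]
Step 3: x=[3.0000 12.0000 13.0000 21.0000] v=[-8.0000 16.0000 -14.0000 6.0000]
Step 4: x=[3.0000 12.0000 13.0000 21.0000] v=[0.0000 0.0000 0.0000 0.0000]
Step 5: x=[7.0000 4.0000 20.0000 18.0000] v=[8.0000 -16.0000 14.0000 -6.0000]
Max displacement = 6.0000

Answer: 6.0000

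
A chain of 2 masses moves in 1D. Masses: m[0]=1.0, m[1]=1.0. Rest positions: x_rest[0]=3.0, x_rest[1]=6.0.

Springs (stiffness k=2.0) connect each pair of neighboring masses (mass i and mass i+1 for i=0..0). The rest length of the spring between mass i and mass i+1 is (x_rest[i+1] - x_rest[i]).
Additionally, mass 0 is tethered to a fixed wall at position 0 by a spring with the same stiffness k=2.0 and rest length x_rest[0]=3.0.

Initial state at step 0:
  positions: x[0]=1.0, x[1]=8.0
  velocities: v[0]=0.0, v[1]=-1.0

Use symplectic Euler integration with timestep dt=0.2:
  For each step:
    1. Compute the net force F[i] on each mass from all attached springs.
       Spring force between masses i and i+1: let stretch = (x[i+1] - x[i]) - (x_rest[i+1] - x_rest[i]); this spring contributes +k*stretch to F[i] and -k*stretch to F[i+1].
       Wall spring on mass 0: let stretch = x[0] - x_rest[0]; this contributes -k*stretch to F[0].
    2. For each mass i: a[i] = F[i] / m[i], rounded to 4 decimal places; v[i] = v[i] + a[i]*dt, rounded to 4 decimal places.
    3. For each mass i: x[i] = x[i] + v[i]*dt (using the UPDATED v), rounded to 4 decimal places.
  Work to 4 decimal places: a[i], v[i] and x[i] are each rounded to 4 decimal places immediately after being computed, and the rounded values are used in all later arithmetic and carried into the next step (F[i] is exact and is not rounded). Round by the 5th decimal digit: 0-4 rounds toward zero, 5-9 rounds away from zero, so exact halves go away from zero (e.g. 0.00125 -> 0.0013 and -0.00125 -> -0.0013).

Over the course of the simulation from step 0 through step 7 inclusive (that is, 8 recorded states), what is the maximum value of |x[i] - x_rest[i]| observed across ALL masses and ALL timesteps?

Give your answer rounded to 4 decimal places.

Step 0: x=[1.0000 8.0000] v=[0.0000 -1.0000]
Step 1: x=[1.4800 7.4800] v=[2.4000 -2.6000]
Step 2: x=[2.3216 6.7200] v=[4.2080 -3.8000]
Step 3: x=[3.3293 5.8481] v=[5.0387 -4.3594]
Step 4: x=[4.2722 5.0147] v=[4.7145 -4.1669]
Step 5: x=[4.9327 4.3619] v=[3.3026 -3.2639]
Step 6: x=[5.1529 3.9948] v=[1.1012 -1.8356]
Step 7: x=[4.8683 3.9603] v=[-1.4232 -0.1724]
Max displacement = 2.1529

Answer: 2.1529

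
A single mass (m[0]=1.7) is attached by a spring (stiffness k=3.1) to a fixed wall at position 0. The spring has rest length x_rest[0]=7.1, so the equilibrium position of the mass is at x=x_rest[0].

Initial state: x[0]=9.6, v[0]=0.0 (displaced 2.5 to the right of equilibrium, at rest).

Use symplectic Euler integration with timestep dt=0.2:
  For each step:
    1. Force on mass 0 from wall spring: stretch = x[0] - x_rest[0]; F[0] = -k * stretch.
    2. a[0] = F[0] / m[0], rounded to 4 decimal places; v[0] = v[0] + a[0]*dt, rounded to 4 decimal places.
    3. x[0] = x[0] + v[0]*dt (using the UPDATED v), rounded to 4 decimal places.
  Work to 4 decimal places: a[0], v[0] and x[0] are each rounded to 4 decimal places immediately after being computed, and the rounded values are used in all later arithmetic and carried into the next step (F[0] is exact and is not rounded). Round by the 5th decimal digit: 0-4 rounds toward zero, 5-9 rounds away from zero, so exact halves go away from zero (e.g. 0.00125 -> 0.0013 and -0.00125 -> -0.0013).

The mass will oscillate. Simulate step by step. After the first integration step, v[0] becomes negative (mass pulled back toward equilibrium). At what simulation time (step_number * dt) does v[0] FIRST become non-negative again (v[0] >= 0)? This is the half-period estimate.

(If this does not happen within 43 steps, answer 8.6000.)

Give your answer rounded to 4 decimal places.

Answer: 2.4000

Derivation:
Step 0: x=[9.6000] v=[0.0000]
Step 1: x=[9.4176] v=[-0.9118]
Step 2: x=[9.0662] v=[-1.7570]
Step 3: x=[8.5714] v=[-2.4741]
Step 4: x=[7.9693] v=[-3.0107]
Step 5: x=[7.3038] v=[-3.3277]
Step 6: x=[6.6234] v=[-3.4020]
Step 7: x=[5.9778] v=[-3.2282]
Step 8: x=[5.4140] v=[-2.8189]
Step 9: x=[4.9732] v=[-2.2040]
Step 10: x=[4.6875] v=[-1.4283]
Step 11: x=[4.5778] v=[-0.5484]
Step 12: x=[4.6521] v=[0.3715]
First v>=0 after going negative at step 12, time=2.4000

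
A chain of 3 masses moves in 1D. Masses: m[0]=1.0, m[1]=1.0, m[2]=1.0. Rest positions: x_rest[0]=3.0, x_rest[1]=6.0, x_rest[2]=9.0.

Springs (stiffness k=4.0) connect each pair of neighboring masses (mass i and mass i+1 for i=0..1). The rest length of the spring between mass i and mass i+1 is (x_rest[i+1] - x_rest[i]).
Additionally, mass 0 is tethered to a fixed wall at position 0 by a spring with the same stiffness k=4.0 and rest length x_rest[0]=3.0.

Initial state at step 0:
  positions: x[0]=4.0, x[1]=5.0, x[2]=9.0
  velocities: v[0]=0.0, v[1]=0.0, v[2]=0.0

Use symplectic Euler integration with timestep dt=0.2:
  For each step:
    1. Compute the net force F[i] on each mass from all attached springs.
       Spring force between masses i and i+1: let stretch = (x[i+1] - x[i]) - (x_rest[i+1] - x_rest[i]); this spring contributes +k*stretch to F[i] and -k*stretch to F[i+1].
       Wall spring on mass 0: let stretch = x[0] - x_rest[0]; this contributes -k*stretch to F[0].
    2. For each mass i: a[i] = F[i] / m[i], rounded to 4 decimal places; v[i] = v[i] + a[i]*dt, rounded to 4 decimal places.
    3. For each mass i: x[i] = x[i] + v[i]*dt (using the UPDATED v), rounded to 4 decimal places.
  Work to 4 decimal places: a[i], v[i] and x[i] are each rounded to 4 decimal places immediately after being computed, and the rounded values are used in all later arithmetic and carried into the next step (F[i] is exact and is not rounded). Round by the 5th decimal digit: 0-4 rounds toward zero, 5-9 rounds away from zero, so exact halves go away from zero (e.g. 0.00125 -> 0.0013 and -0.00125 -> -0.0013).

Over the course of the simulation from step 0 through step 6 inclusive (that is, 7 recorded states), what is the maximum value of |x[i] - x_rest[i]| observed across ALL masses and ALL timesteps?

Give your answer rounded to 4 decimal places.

Step 0: x=[4.0000 5.0000 9.0000] v=[0.0000 0.0000 0.0000]
Step 1: x=[3.5200 5.4800 8.8400] v=[-2.4000 2.4000 -0.8000]
Step 2: x=[2.7904 6.1840 8.6224] v=[-3.6480 3.5200 -1.0880]
Step 3: x=[2.1573 6.7352 8.4947] v=[-3.1654 2.7558 -0.6387]
Step 4: x=[1.9115 6.8354 8.5654] v=[-1.2289 0.5011 0.3537]
Step 5: x=[2.1477 6.4246 8.8393] v=[1.1810 -2.0540 1.3697]
Step 6: x=[2.7246 5.7158 9.2069] v=[2.8844 -3.5438 1.8379]
Max displacement = 1.0885

Answer: 1.0885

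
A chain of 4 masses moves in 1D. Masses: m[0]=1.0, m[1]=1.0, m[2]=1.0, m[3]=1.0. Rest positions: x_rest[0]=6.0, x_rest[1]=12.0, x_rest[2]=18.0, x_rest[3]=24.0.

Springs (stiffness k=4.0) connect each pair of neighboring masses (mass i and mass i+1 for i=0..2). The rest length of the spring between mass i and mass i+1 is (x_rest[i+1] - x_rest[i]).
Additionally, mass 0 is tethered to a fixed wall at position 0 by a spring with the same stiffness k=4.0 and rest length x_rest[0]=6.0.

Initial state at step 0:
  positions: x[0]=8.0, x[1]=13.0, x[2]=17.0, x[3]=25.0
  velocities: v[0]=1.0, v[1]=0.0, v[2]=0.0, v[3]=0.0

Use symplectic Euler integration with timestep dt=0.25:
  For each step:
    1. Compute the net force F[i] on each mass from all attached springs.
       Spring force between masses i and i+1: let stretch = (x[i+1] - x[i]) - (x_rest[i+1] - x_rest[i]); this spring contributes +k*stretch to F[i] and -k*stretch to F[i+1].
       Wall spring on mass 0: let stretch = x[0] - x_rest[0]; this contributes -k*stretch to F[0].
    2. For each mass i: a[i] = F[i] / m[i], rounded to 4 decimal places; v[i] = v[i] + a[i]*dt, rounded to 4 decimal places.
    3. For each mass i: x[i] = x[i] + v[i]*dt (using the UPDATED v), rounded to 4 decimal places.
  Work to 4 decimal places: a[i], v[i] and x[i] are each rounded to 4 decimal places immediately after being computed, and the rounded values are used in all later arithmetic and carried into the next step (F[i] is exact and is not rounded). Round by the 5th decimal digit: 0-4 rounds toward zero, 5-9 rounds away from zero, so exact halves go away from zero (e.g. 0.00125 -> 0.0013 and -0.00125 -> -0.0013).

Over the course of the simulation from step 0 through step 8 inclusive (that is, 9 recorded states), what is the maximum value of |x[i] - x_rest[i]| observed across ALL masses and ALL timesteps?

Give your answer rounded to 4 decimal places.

Answer: 2.0625

Derivation:
Step 0: x=[8.0000 13.0000 17.0000 25.0000] v=[1.0000 0.0000 0.0000 0.0000]
Step 1: x=[7.5000 12.7500 18.0000 24.5000] v=[-2.0000 -1.0000 4.0000 -2.0000]
Step 2: x=[6.4375 12.5000 19.3125 23.8750] v=[-4.2500 -1.0000 5.2500 -2.5000]
Step 3: x=[5.2813 12.4375 20.0625 23.6094] v=[-4.6250 -0.2500 3.0000 -1.0625]
Step 4: x=[4.5938 12.4922 19.7930 23.9571] v=[-2.7501 0.2188 -1.0781 1.3906]
Step 5: x=[4.7324 12.3975 18.7393 24.7637] v=[0.5545 -0.3788 -4.2148 3.2265]
Step 6: x=[5.6042 11.9720 17.6063 25.5642] v=[3.4872 -1.7021 -4.5322 3.2021]
Step 7: x=[6.6669 11.3631 17.0542 25.8753] v=[4.2508 -2.4356 -2.2086 1.2442]
Step 8: x=[7.2369 11.0029 17.2846 25.4811] v=[2.2801 -1.4407 0.9214 -1.5769]
Max displacement = 2.0625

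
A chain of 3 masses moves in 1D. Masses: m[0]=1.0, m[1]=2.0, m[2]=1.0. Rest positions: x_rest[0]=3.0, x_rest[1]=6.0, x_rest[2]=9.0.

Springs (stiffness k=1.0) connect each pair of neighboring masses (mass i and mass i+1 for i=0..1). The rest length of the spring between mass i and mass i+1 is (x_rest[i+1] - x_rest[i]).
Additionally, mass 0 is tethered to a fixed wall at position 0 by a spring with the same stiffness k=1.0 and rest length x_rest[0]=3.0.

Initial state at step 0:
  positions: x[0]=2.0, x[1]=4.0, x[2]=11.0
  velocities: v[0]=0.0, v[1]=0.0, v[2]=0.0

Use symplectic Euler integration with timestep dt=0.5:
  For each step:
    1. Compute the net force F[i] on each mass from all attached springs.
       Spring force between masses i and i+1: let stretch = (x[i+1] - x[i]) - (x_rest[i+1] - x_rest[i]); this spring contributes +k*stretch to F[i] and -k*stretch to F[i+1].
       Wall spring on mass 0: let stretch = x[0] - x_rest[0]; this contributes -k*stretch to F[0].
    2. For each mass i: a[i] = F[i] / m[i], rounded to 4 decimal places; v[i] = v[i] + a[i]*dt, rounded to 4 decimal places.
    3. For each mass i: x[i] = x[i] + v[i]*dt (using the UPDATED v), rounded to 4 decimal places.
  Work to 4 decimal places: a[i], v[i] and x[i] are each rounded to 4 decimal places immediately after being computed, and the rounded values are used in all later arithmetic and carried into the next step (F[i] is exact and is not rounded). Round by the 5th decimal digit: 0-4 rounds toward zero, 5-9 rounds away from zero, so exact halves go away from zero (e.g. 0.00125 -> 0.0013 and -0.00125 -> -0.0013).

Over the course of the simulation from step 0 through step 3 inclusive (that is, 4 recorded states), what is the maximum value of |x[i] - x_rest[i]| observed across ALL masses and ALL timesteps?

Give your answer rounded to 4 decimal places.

Answer: 2.1406

Derivation:
Step 0: x=[2.0000 4.0000 11.0000] v=[0.0000 0.0000 0.0000]
Step 1: x=[2.0000 4.6250 10.0000] v=[0.0000 1.2500 -2.0000]
Step 2: x=[2.1563 5.5938 8.4063] v=[0.3125 1.9375 -3.1875]
Step 3: x=[2.6329 6.4845 6.8594] v=[0.9531 1.7813 -3.0938]
Max displacement = 2.1406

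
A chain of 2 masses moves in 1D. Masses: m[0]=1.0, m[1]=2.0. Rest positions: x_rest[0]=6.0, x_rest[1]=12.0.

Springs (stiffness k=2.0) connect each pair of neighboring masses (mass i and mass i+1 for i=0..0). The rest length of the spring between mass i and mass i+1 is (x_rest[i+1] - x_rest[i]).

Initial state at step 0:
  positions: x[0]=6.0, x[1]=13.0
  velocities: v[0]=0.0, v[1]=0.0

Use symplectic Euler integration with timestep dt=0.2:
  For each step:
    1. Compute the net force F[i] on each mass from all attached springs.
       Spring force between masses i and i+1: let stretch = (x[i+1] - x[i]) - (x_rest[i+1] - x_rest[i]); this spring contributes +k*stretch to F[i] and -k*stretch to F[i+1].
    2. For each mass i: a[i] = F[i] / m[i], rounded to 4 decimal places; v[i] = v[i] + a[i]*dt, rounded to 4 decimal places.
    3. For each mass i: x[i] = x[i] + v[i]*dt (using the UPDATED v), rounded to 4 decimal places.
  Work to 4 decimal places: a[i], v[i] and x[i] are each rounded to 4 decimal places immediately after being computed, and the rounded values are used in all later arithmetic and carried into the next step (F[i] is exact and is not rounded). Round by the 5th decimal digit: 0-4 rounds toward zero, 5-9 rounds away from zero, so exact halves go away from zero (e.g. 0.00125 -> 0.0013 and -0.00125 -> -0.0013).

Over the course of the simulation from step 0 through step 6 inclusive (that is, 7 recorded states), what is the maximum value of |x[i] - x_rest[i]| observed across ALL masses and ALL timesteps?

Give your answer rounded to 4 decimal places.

Step 0: x=[6.0000 13.0000] v=[0.0000 0.0000]
Step 1: x=[6.0800 12.9600] v=[0.4000 -0.2000]
Step 2: x=[6.2304 12.8848] v=[0.7520 -0.3760]
Step 3: x=[6.4332 12.7834] v=[1.0138 -0.5069]
Step 4: x=[6.6640 12.6680] v=[1.1539 -0.5769]
Step 5: x=[6.8951 12.5525] v=[1.1555 -0.5777]
Step 6: x=[7.0988 12.4507] v=[1.0185 -0.5092]
Max displacement = 1.0988

Answer: 1.0988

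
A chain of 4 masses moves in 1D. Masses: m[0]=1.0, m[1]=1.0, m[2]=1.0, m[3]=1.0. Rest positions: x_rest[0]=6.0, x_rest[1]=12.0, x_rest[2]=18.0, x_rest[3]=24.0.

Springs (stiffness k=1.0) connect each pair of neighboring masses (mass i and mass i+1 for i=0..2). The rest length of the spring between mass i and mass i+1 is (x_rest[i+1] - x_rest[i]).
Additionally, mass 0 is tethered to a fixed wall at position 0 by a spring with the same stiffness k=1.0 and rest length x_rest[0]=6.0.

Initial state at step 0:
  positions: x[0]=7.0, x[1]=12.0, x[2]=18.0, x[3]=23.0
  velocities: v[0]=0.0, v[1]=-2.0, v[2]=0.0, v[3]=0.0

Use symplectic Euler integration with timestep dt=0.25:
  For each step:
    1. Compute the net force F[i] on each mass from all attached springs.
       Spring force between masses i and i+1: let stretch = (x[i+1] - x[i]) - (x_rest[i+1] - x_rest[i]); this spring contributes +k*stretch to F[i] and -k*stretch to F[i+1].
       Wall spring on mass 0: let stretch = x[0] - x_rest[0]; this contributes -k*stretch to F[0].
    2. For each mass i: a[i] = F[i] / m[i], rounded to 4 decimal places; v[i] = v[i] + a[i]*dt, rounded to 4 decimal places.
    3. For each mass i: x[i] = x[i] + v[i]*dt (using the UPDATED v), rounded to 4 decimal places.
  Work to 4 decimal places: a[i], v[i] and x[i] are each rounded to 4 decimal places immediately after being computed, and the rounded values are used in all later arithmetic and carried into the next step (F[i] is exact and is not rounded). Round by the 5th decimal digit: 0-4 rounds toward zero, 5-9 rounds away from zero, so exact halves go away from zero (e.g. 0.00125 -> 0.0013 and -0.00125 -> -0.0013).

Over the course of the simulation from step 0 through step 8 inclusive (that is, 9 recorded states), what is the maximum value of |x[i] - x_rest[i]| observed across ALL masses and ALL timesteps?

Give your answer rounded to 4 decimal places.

Step 0: x=[7.0000 12.0000 18.0000 23.0000] v=[0.0000 -2.0000 0.0000 0.0000]
Step 1: x=[6.8750 11.5625 17.9375 23.0625] v=[-0.5000 -1.7500 -0.2500 0.2500]
Step 2: x=[6.6133 11.2305 17.7969 23.1797] v=[-1.0469 -1.3281 -0.5625 0.4688]
Step 3: x=[6.2268 11.0203 17.5823 23.3355] v=[-1.5459 -0.8408 -0.8584 0.6231]
Step 4: x=[5.7508 10.9206 17.3172 23.5067] v=[-1.9042 -0.3987 -1.0606 0.6848]
Step 5: x=[5.2384 10.8976 17.0391 23.6661] v=[-2.0495 -0.0920 -1.1124 0.6374]
Step 6: x=[4.7523 10.9048 16.7914 23.7863] v=[-1.9443 0.0286 -0.9910 0.4807]
Step 7: x=[4.3537 10.8953 16.6129 23.8443] v=[-1.5943 -0.0379 -0.7139 0.2320]
Step 8: x=[4.0919 10.8343 16.5290 23.8253] v=[-1.0473 -0.2439 -0.3355 -0.0759]
Max displacement = 1.9081

Answer: 1.9081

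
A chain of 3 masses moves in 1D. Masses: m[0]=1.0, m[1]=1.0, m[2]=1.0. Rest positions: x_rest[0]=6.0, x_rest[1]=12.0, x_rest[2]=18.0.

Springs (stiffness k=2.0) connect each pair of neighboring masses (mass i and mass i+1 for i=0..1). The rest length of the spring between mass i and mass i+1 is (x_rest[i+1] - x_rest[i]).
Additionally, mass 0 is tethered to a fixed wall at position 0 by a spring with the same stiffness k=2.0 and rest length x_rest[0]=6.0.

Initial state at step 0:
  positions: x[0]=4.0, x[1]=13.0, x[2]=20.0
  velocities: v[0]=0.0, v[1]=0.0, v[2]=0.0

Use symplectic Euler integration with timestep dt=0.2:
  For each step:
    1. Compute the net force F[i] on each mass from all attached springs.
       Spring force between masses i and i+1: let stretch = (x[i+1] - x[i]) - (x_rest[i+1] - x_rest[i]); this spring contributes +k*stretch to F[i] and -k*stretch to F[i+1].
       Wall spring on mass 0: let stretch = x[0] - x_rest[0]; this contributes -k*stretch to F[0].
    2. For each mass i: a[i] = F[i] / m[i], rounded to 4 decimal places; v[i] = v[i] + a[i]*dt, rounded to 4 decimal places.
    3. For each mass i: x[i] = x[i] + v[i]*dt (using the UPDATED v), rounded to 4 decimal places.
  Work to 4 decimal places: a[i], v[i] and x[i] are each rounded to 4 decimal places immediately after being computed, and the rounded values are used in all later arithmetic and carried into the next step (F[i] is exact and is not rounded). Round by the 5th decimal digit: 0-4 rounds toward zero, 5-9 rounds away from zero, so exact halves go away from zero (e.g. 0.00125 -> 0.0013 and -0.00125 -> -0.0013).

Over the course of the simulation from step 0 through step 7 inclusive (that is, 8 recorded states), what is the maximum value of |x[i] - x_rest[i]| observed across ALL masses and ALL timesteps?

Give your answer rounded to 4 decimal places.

Answer: 2.3940

Derivation:
Step 0: x=[4.0000 13.0000 20.0000] v=[0.0000 0.0000 0.0000]
Step 1: x=[4.4000 12.8400 19.9200] v=[2.0000 -0.8000 -0.4000]
Step 2: x=[5.1232 12.5712 19.7536] v=[3.6160 -1.3440 -0.8320]
Step 3: x=[6.0324 12.2812 19.4926] v=[4.5459 -1.4502 -1.3050]
Step 4: x=[6.9589 12.0682 19.1347] v=[4.6325 -1.0652 -1.7896]
Step 5: x=[7.7374 12.0117 18.6915] v=[3.8927 -0.2823 -2.2162]
Step 6: x=[8.2389 12.1477 18.1939] v=[2.5075 0.6799 -2.4881]
Step 7: x=[8.3940 12.4547 17.6926] v=[0.7755 1.5349 -2.5066]
Max displacement = 2.3940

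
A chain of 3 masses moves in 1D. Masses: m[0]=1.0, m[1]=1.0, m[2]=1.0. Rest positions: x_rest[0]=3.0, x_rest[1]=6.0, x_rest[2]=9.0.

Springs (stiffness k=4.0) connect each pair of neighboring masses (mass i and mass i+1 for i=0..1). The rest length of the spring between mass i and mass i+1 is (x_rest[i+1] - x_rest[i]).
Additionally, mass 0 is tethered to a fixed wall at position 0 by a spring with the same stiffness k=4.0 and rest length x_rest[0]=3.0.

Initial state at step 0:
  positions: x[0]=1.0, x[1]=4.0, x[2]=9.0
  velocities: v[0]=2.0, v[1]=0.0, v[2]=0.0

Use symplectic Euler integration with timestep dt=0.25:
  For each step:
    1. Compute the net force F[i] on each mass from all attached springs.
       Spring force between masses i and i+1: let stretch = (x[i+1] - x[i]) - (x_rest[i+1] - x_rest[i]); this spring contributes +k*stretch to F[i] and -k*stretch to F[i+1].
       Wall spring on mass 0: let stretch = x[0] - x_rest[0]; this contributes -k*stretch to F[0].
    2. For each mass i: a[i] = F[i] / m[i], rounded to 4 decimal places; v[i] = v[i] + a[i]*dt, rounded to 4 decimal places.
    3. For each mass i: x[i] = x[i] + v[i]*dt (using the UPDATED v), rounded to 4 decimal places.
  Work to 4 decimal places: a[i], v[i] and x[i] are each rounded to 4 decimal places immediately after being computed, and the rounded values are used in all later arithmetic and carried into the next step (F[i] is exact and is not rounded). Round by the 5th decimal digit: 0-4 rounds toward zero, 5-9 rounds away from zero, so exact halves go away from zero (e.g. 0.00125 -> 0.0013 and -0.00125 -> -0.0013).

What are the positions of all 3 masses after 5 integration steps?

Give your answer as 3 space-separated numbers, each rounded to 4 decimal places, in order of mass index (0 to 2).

Step 0: x=[1.0000 4.0000 9.0000] v=[2.0000 0.0000 0.0000]
Step 1: x=[2.0000 4.5000 8.5000] v=[4.0000 2.0000 -2.0000]
Step 2: x=[3.1250 5.3750 7.7500] v=[4.5000 3.5000 -3.0000]
Step 3: x=[4.0313 6.2813 7.1563] v=[3.6250 3.6250 -2.3750]
Step 4: x=[4.4922 6.8438 7.0938] v=[1.8437 2.2500 -0.2500]
Step 5: x=[4.4180 6.8809 7.7188] v=[-0.2969 0.1484 2.5000]

Answer: 4.4180 6.8809 7.7188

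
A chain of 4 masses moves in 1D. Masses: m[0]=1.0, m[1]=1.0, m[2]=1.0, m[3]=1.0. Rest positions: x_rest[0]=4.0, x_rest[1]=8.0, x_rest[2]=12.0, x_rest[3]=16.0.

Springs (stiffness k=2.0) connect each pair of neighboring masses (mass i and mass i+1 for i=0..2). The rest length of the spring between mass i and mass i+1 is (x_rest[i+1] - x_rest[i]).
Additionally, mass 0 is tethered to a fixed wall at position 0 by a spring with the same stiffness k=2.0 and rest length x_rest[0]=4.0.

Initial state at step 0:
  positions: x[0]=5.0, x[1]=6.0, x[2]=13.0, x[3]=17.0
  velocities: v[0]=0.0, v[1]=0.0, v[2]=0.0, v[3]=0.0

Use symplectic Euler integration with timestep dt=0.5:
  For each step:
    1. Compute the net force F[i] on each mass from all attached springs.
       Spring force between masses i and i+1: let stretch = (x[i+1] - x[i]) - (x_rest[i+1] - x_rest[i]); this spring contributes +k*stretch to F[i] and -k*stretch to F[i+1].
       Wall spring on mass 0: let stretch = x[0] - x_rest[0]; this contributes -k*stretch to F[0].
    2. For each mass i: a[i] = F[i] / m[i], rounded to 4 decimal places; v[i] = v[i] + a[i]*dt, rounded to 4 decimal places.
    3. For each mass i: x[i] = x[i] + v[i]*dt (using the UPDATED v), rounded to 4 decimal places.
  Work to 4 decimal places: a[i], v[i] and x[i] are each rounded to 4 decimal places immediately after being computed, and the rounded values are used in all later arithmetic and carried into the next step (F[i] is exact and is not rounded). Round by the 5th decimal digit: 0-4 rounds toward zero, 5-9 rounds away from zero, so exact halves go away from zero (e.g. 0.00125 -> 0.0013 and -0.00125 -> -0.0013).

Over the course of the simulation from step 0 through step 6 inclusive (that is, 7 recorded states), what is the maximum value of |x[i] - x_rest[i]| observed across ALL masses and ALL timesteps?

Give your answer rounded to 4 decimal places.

Answer: 2.2500

Derivation:
Step 0: x=[5.0000 6.0000 13.0000 17.0000] v=[0.0000 0.0000 0.0000 0.0000]
Step 1: x=[3.0000 9.0000 11.5000 17.0000] v=[-4.0000 6.0000 -3.0000 0.0000]
Step 2: x=[2.5000 10.2500 11.5000 16.2500] v=[-1.0000 2.5000 0.0000 -1.5000]
Step 3: x=[4.6250 8.2500 13.2500 15.1250] v=[4.2500 -4.0000 3.5000 -2.2500]
Step 4: x=[6.2500 6.9375 13.4375 15.0625] v=[3.2500 -2.6250 0.3750 -0.1250]
Step 5: x=[5.0938 8.5313 11.1875 16.1875] v=[-2.3125 3.1875 -4.5000 2.2500]
Step 6: x=[3.1094 9.7344 10.1094 16.8125] v=[-3.9688 2.4062 -2.1562 1.2500]
Max displacement = 2.2500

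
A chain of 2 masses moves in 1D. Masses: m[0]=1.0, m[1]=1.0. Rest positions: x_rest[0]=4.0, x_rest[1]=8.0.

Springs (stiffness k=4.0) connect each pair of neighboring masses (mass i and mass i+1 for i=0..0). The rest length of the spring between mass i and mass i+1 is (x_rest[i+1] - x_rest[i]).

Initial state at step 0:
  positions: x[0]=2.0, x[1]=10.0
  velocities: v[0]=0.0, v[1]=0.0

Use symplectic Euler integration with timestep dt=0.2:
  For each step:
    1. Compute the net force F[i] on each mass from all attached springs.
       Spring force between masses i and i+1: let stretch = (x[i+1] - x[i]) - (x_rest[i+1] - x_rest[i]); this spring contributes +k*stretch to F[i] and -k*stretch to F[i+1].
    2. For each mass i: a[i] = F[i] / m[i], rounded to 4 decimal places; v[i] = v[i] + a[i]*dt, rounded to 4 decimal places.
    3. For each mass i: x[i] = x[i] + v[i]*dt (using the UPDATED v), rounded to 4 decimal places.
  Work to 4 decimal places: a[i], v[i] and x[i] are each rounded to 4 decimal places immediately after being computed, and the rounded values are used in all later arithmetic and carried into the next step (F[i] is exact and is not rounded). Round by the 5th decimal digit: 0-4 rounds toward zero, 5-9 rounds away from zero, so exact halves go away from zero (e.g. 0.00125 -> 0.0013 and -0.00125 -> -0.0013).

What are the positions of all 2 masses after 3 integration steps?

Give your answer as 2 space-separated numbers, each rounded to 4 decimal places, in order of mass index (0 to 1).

Step 0: x=[2.0000 10.0000] v=[0.0000 0.0000]
Step 1: x=[2.6400 9.3600] v=[3.2000 -3.2000]
Step 2: x=[3.7152 8.2848] v=[5.3760 -5.3760]
Step 3: x=[4.8815 7.1185] v=[5.8317 -5.8317]

Answer: 4.8815 7.1185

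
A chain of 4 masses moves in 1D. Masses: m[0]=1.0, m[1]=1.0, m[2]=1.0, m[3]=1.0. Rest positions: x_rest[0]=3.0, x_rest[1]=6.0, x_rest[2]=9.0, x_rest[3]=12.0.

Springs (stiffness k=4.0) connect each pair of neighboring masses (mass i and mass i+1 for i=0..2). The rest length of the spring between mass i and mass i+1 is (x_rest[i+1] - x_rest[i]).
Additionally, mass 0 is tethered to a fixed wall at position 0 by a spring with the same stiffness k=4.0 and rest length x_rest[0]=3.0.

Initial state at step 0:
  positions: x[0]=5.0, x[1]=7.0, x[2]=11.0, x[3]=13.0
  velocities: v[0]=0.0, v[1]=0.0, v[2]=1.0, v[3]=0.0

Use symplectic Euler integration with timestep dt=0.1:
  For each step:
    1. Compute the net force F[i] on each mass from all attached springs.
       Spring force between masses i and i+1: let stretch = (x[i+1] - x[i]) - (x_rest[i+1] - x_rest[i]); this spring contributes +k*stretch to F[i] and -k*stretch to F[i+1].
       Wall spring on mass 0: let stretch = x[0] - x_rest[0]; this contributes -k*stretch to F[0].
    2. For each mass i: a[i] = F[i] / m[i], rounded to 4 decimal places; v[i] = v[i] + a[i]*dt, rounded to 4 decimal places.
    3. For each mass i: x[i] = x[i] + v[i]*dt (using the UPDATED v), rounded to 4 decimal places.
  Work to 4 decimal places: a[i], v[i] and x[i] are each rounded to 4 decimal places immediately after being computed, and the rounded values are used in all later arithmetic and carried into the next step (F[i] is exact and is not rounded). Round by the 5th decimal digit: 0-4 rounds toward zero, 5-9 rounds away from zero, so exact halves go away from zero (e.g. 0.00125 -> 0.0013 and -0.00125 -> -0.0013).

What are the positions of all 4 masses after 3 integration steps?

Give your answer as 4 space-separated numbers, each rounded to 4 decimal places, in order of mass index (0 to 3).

Answer: 4.3426 7.4255 10.8433 13.2322

Derivation:
Step 0: x=[5.0000 7.0000 11.0000 13.0000] v=[0.0000 0.0000 1.0000 0.0000]
Step 1: x=[4.8800 7.0800 11.0200 13.0400] v=[-1.2000 0.8000 0.2000 0.4000]
Step 2: x=[4.6528 7.2296 10.9632 13.1192] v=[-2.2720 1.4960 -0.5680 0.7920]
Step 3: x=[4.3426 7.4255 10.8433 13.2322] v=[-3.1024 1.9587 -1.1990 1.1296]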